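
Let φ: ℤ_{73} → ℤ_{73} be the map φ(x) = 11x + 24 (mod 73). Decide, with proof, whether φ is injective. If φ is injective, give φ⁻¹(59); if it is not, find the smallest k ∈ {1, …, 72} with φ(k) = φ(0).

43

If φ(a) = φ(b), then 11a ≡ 11b (mod 73). Because gcd(11, 73) = 1, we may cancel 11 to get a ≡ b (mod 73).
Thus φ is injective.
We now compute 11⁻¹ mod 73 explicitly. Euclid's algorithm: 73 = 6·11 + 7, 11 = 1·7 + 4, 7 = 1·4 + 3, 4 = 1·3 + 1; back-substituting gives 1 = 20·11 − 3·73, so 11⁻¹ ≡ 20 (mod 73).
Since φ is injective, we find φ⁻¹(59): we need 11x ≡ 59 − 24 ≡ 35 (mod 73). Using 11⁻¹ = 20: x ≡ 20·35 = 700 = 9·73 + 43, so x = 43.
Check: φ(43) = 11·43 + 24 = 497 = 6·73 + 59 ≡ 59 (mod 73).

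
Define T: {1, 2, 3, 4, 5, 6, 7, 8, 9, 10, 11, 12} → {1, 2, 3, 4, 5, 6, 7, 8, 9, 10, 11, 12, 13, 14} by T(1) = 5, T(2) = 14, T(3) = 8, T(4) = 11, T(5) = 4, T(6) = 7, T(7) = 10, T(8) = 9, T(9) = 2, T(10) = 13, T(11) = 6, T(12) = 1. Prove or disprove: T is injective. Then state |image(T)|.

12

The values T(1), …, T(12) are 5, 14, 8, 11, 4, 7, 10, 9, 2, 13, 6, 1 — all distinct.
So T(u) = T(v) only when u = v, and T is injective.
The image of T is {1, 2, 4, 5, 6, 7, 8, 9, 10, 11, 13, 14}, which has 12 elements.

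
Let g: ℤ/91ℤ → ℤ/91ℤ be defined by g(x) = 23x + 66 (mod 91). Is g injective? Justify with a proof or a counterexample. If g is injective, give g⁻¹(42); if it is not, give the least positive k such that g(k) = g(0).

86

If g(s) = g(t), then 23s ≡ 23t (mod 91). Because gcd(23, 91) = 1, we may cancel 23 to get s ≡ t (mod 91).
Therefore g is injective.
We now compute 23⁻¹ mod 91 explicitly. Euclid's algorithm: 91 = 3·23 + 22, 23 = 1·22 + 1; back-substituting gives 1 = 4·23 − 1·91, so 23⁻¹ ≡ 4 (mod 91).
Since g is injective, we compute g⁻¹(42): solve 23x + 66 ≡ 42 (mod 91), i.e. 23x ≡ 67 (mod 91).
Multiplying by 23⁻¹ = 4 gives x ≡ 4·67 = 268 = 2·91 + 86 ≡ 86 (mod 91).
Check: g(86) = 23·86 + 66 = 2044 = 22·91 + 42 ≡ 42 (mod 91).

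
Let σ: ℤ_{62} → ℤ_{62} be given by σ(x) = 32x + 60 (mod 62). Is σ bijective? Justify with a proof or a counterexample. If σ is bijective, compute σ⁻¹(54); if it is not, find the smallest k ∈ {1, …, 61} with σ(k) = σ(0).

Recall: injectivity means: for all s, t in the domain, σ(s) = σ(t) implies s = t.
We have gcd(32, 62) = 2 > 1. Taking s = 0 and t = 31: σ(0) = 60 and σ(31) = 32·31 + 60 = 1052 ≡ 60 (mod 62).
So σ(0) = σ(31) while 0 ≠ 31, so σ is not injective, hence not bijective.
Since σ is not bijective, we find the least positive k with σ(k) = σ(0): this means 32k ≡ 0 (mod 62), i.e. 62 ∣ 32k. Since gcd(32, 62) = 2, dividing through by 2 this holds exactly when 31 ∣ 16k, and as gcd(16, 31) = 1, exactly when 31 ∣ k.
The smallest positive such k is 31.

31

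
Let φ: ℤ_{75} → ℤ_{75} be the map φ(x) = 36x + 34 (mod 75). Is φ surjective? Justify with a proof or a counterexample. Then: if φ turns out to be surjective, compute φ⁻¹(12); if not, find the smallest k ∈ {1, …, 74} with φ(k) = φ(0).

Recall that surjectivity means every element of the codomain has a preimage under φ.
Since gcd(36, 75) = 3, we have 36x ≡ 0 (mod 3) for all x, so φ(x) ≡ 1 (mod 3).
But 0 ≢ 1 (mod 3), so 0 ∈ ℤ_{75} has no preimage. Therefore φ is not surjective.
Since φ is not surjective, we find the least positive k with φ(k) = φ(0): this means 36k ≡ 0 (mod 75), i.e. 75 ∣ 36k. Since gcd(36, 75) = 3, dividing through by 3 this holds exactly when 25 ∣ 12k, and as gcd(12, 25) = 1, exactly when 25 ∣ k.
The smallest positive such k is 25.

25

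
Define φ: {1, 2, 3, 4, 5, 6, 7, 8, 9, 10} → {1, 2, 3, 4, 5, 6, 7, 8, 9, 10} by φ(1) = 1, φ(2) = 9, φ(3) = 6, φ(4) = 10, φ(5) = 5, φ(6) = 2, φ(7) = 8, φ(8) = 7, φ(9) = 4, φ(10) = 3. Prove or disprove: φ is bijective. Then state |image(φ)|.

10

The values 1, 9, 6, 10, 5, 2, 8, 7, 4, 3 are a permutation of {1, 2, 3, 4, 5, 6, 7, 8, 9, 10}: each element appears exactly once.
So φ is injective and surjective, hence bijective.
The image of φ is {1, 2, 3, 4, 5, 6, 7, 8, 9, 10}, which has 10 elements.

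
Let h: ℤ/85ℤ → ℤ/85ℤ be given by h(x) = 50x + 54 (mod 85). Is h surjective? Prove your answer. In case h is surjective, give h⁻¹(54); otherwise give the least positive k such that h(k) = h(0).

By definition, surjectivity means every element of the codomain has a preimage under h.
Since gcd(50, 85) = 5, we have 50x ≡ 0 (mod 5) for all x, so h(x) ≡ 4 (mod 5).
But 0 ≢ 4 (mod 5), so 0 ∈ ℤ/85ℤ has no preimage. So h is not surjective.
Since h is not surjective, we find the least positive k with h(k) = h(0): this means 50k ≡ 0 (mod 85), i.e. 85 ∣ 50k. Since gcd(50, 85) = 5, dividing through by 5 this holds exactly when 17 ∣ 10k, and as gcd(10, 17) = 1, exactly when 17 ∣ k.
The smallest positive such k is 17.

17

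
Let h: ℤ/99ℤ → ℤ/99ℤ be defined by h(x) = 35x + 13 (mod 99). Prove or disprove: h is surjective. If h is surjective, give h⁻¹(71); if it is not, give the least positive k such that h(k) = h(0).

95

By definition, h is surjective if every y in the codomain equals h(x) for some x in the domain.
Since gcd(35, 99) = 1, 35 is invertible modulo 99. Euclid's algorithm: 99 = 2·35 + 29, 35 = 1·29 + 6, 29 = 4·6 + 5, 6 = 1·5 + 1; back-substituting gives 1 = 17·35 − 6·99, so 35⁻¹ ≡ 17 (mod 99).
For any y ∈ ℤ/99ℤ, x = 17(y − 13) mod 99 satisfies h(x) = 35·17(y − 13) + 13 ≡ y (since 35·17 ≡ 1 mod 99). So every y has a preimage.
Hence h is surjective.
Since h is surjective, we compute h⁻¹(71): solve 35x + 13 ≡ 71 (mod 99), i.e. 35x ≡ 58 (mod 99).
Multiplying by 35⁻¹ = 17 gives x ≡ 17·58 = 986 = 9·99 + 95 ≡ 95 (mod 99).
Check: h(95) = 35·95 + 13 = 3338 = 33·99 + 71 ≡ 71 (mod 99).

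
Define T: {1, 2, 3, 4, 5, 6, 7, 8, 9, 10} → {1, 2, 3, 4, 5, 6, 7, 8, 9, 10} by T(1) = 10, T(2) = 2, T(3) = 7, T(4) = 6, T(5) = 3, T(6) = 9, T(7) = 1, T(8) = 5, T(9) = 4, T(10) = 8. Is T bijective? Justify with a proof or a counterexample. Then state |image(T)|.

10

The values 10, 2, 7, 6, 3, 9, 1, 5, 4, 8 are a permutation of {1, 2, 3, 4, 5, 6, 7, 8, 9, 10}: each element appears exactly once.
So T is injective and surjective, hence bijective.
The image of T is {1, 2, 3, 4, 5, 6, 7, 8, 9, 10}, which has 10 elements.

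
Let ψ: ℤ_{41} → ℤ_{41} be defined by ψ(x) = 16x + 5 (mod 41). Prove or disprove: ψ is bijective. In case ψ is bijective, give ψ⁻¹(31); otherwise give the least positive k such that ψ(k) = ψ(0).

17

Suppose ψ(s) = ψ(t) in ℤ_{41}. Then 16s + 5 ≡ 16t + 5 (mod 41), hence 16(s − t) ≡ 0 (mod 41).
Since gcd(16, 41) = 1, 16 is invertible modulo 41, thus s − t ≡ 0 (mod 41), i.e. s = t.
We now compute 16⁻¹ mod 41 explicitly. Euclid's algorithm: 41 = 2·16 + 9, 16 = 1·9 + 7, 9 = 1·7 + 2, 7 = 3·2 + 1; back-substituting gives 1 = 18·16 − 7·41, so 16⁻¹ ≡ 18 (mod 41).
Then y ↦ 18(y − 5) is a two-sided inverse to ψ, so every y ∈ ℤ_{41} has a preimage.
Thus ψ is bijective.
Since ψ is bijective, we compute ψ⁻¹(31): solve 16x + 5 ≡ 31 (mod 41), i.e. 16x ≡ 26 (mod 41).
Multiplying by 16⁻¹ = 18 gives x ≡ 18·26 = 468 = 11·41 + 17 ≡ 17 (mod 41).
Check: ψ(17) = 16·17 + 5 = 277 = 6·41 + 31 ≡ 31 (mod 41).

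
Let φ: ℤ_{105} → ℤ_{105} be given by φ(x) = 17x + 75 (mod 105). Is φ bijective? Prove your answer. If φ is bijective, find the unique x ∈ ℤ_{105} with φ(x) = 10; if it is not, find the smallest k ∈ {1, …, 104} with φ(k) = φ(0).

95

By definition, φ is injective when φ(a) = φ(b) forces a = b.
Suppose φ(a) = φ(b) in ℤ_{105}. Then 17a + 75 ≡ 17b + 75 (mod 105), hence 17(a − b) ≡ 0 (mod 105).
Since gcd(17, 105) = 1, 17 is invertible modulo 105, therefore a − b ≡ 0 (mod 105), i.e. a = b.
We now compute 17⁻¹ mod 105 explicitly. Euclid's algorithm: 105 = 6·17 + 3, 17 = 5·3 + 2, 3 = 1·2 + 1; back-substituting gives 1 = 68·17 − 11·105, so 17⁻¹ ≡ 68 (mod 105).
For any y ∈ ℤ_{105}, x = 68(y − 75) mod 105 satisfies φ(x) = 17·68(y − 75) + 75 ≡ y (since 17·68 ≡ 1 mod 105). So every y has a preimage.
Therefore φ is bijective.
Since φ is bijective, we find φ⁻¹(10): we need 17x ≡ 10 − 75 ≡ 40 (mod 105). Using 17⁻¹ = 68: x ≡ 68·40 = 2720 = 25·105 + 95, so x = 95.
Check: φ(95) = 17·95 + 75 = 1690 = 16·105 + 10 ≡ 10 (mod 105).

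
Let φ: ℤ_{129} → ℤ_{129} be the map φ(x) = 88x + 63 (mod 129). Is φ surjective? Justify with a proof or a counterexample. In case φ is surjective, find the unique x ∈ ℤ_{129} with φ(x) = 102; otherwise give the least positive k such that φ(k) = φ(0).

84

By definition, surjectivity means every element of the codomain has a preimage under φ.
Since gcd(88, 129) = 1, 88 is invertible modulo 129. Euclid's algorithm: 129 = 1·88 + 41, 88 = 2·41 + 6, 41 = 6·6 + 5, 6 = 1·5 + 1; back-substituting gives 1 = 22·88 − 15·129, so 88⁻¹ ≡ 22 (mod 129).
For any y ∈ ℤ_{129}, x = 22(y − 63) mod 129 satisfies φ(x) = 88·22(y − 63) + 63 ≡ y (since 88·22 ≡ 1 mod 129). So every y has a preimage.
Hence φ is surjective.
Since φ is surjective, we compute φ⁻¹(102): solve 88x + 63 ≡ 102 (mod 129), i.e. 88x ≡ 39 (mod 129).
Multiplying by 88⁻¹ = 22 gives x ≡ 22·39 = 858 = 6·129 + 84 ≡ 84 (mod 129).
Check: φ(84) = 88·84 + 63 = 7455 = 57·129 + 102 ≡ 102 (mod 129).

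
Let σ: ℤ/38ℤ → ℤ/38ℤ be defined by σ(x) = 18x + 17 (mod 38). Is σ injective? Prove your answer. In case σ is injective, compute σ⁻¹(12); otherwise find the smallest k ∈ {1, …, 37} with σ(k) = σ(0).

19

We have gcd(18, 38) = 2 > 1. Taking u = 0 and v = 19: σ(0) = 17 and σ(19) = 18·19 + 17 = 359 ≡ 17 (mod 38).
So σ(0) = σ(19) while 0 ≠ 19, so σ is not injective.
Since σ is not injective, we find the least positive k with σ(k) = σ(0): this means 18k ≡ 0 (mod 38), i.e. 38 ∣ 18k. Since gcd(18, 38) = 2, dividing through by 2 this holds exactly when 19 ∣ 9k, and as gcd(9, 19) = 1, exactly when 19 ∣ k.
The smallest positive such k is 19.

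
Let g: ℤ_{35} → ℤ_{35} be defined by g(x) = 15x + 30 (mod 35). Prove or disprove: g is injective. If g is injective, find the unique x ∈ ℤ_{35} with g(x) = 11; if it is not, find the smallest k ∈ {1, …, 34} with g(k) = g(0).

Recall: g is injective when g(a) = g(b) forces a = b.
We have gcd(15, 35) = 5 > 1. Taking a = 0 and b = 7: g(0) = 30 and g(7) = 15·7 + 30 = 135 ≡ 30 (mod 35).
So g(0) = g(7) while 0 ≠ 7, so g is not injective.
Since g is not injective, we find the least positive k with g(k) = g(0): this means 15k ≡ 0 (mod 35), i.e. 35 ∣ 15k. Since gcd(15, 35) = 5, dividing through by 5 this holds exactly when 7 ∣ 3k, and as gcd(3, 7) = 1, exactly when 7 ∣ k.
The smallest positive such k is 7.

7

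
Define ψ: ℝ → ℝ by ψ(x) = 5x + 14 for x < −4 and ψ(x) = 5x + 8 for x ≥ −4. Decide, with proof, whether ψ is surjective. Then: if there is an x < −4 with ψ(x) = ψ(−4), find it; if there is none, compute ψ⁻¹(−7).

Both pieces are strictly increasing (slopes 5 and 5), so each is injective on its own interval.
The left piece maps (−∞, −4) onto (−∞, −6); the right piece maps [−4, ∞) onto [−12, ∞).
The union (−∞, −6) ∪ [−12, ∞) covers ℝ, so ψ is surjective.
For the follow-up: the images overlap, so an x < −4 with ψ(x) = ψ(−4) exists. ψ(−4) = −12; solving 5x + 14 = −12 for x < −4 gives x = (−12 − 14)/5 = −26/5.

-26/5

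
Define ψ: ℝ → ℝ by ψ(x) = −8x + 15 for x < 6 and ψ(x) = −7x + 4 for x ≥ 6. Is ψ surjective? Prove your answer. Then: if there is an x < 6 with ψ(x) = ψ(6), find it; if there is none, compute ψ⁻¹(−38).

6

Both pieces are strictly decreasing (slopes −8 and −7), so each is injective on its own interval.
The left piece maps (−∞, 6) onto (−33, ∞); the right piece maps [6, ∞) onto (−∞, −38].
The union (−33, ∞) ∪ (−∞, −38] omits the interval between −33 and −38; in particular −33 has no preimage. So ψ is not surjective.
Because the two images are disjoint, no x < 6 has ψ(x) = ψ(6), so we compute ψ⁻¹(−38): −38 lies in (−∞, −38], so solve −7x + 4 = −38: x = (−38 − 4)/(−7) = 6.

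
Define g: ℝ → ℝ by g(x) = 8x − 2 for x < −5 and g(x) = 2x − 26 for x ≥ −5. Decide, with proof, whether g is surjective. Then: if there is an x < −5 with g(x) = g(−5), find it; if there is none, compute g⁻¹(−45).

Both pieces are strictly increasing (slopes 8 and 2), so each is injective on its own interval.
The left piece maps (−∞, −5) onto (−∞, −42); the right piece maps [−5, ∞) onto [−36, ∞).
The union (−∞, −42) ∪ [−36, ∞) omits the interval between −42 and −36; in particular −42 has no preimage. So g is not surjective.
Because the two images are disjoint, no x < −5 has g(x) = g(−5), so we compute g⁻¹(−45): −45 lies in (−∞, −42), so solve 8x − 2 = −45: x = (−45 + 2)/8 = −43/8.

-43/8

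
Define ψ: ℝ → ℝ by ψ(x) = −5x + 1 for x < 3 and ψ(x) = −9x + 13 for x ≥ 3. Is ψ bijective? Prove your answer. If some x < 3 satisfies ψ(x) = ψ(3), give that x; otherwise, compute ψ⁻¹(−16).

29/9

Both pieces are strictly decreasing (slopes −5 and −9), so each is injective on its own interval.
The left piece maps (−∞, 3) onto (−14, ∞); the right piece maps [3, ∞) onto (−∞, −14].
Since −14 = −14, the images partition ℝ: ψ is injective and surjective, hence bijective.
Because the two images are disjoint, no x < 3 has ψ(x) = ψ(3), so we compute ψ⁻¹(−16): −16 lies in (−∞, −14], so solve −9x + 13 = −16: x = (−16 − 13)/(−9) = 29/9.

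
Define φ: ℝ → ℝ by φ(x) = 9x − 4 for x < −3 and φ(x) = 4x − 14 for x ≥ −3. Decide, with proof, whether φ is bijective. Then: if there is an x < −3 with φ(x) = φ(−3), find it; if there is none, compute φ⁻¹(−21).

-7/4

Both pieces are strictly increasing (slopes 9 and 4), so each is injective on its own interval.
The left piece maps (−∞, −3) onto (−∞, −31); the right piece maps [−3, ∞) onto [−26, ∞).
The images leave a gap (−31 has no preimage), so φ is not surjective, hence not bijective.
Because the two images are disjoint, no x < −3 has φ(x) = φ(−3), so we compute φ⁻¹(−21): −21 lies in [−26, ∞), so solve 4x − 14 = −21: x = (−21 + 14)/4 = −7/4.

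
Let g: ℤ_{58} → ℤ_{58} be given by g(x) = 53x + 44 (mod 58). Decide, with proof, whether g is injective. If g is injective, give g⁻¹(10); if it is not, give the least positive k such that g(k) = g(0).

If g(a) = g(b), then 53a ≡ 53b (mod 58). Because gcd(53, 58) = 1, we may cancel 53 to get a ≡ b (mod 58).
Therefore g is injective.
We now compute 53⁻¹ mod 58 explicitly. Euclid's algorithm: 58 = 1·53 + 5, 53 = 10·5 + 3, 5 = 1·3 + 2, 3 = 1·2 + 1; back-substituting gives 1 = 23·53 − 21·58, so 53⁻¹ ≡ 23 (mod 58).
Since g is injective, we compute g⁻¹(10): solve 53x + 44 ≡ 10 (mod 58), i.e. 53x ≡ 24 (mod 58).
Multiplying by 53⁻¹ = 23 gives x ≡ 23·24 = 552 = 9·58 + 30 ≡ 30 (mod 58).
Check: g(30) = 53·30 + 44 = 1634 = 28·58 + 10 ≡ 10 (mod 58).

30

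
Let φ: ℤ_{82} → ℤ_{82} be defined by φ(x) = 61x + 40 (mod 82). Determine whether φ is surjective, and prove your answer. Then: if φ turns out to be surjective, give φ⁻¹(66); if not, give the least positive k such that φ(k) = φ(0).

Since gcd(61, 82) = 1, 61 is invertible modulo 82. Euclid's algorithm: 82 = 1·61 + 21, 61 = 2·21 + 19, 21 = 1·19 + 2, 19 = 9·2 + 1; back-substituting gives 1 = 39·61 − 29·82, so 61⁻¹ ≡ 39 (mod 82).
For any y ∈ ℤ_{82}, x = 39(y − 40) mod 82 satisfies φ(x) = 61·39(y − 40) + 40 ≡ y (since 61·39 ≡ 1 mod 82). So every y has a preimage.
Therefore φ is surjective.
Since φ is surjective, we compute φ⁻¹(66): solve 61x + 40 ≡ 66 (mod 82), i.e. 61x ≡ 26 (mod 82).
Multiplying by 61⁻¹ = 39 gives x ≡ 39·26 = 1014 = 12·82 + 30 ≡ 30 (mod 82).
Check: φ(30) = 61·30 + 40 = 1870 = 22·82 + 66 ≡ 66 (mod 82).

30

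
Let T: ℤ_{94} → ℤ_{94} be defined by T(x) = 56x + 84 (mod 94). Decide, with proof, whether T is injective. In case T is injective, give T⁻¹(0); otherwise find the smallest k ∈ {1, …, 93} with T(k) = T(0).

47

Recall: injectivity means: for all x_1, x_2 in the domain, T(x_1) = T(x_2) implies x_1 = x_2.
We have gcd(56, 94) = 2 > 1. Taking x_1 = 0 and x_2 = 47: T(0) = 84 and T(47) = 56·47 + 84 = 2716 ≡ 84 (mod 94).
So T(0) = T(47) while 0 ≠ 47, thus T is not injective.
Since T is not injective, we find the least positive k with T(k) = T(0): this means 56k ≡ 0 (mod 94), i.e. 94 ∣ 56k. Since gcd(56, 94) = 2, dividing through by 2 this holds exactly when 47 ∣ 28k, and as gcd(28, 47) = 1, exactly when 47 ∣ k.
The smallest positive such k is 47.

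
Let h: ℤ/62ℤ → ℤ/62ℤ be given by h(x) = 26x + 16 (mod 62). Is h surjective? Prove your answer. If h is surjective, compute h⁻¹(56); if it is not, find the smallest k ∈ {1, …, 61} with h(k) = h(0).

31

Since gcd(26, 62) = 2, we have 26x ≡ 0 (mod 2) for all x, so h(x) ≡ 0 (mod 2).
But 1 ≢ 0 (mod 2), so 1 ∈ ℤ/62ℤ has no preimage. Thus h is not surjective.
Since h is not surjective, we find the least positive k with h(k) = h(0): this means 26k ≡ 0 (mod 62), i.e. 62 ∣ 26k. Since gcd(26, 62) = 2, dividing through by 2 this holds exactly when 31 ∣ 13k, and as gcd(13, 31) = 1, exactly when 31 ∣ k.
The smallest positive such k is 31.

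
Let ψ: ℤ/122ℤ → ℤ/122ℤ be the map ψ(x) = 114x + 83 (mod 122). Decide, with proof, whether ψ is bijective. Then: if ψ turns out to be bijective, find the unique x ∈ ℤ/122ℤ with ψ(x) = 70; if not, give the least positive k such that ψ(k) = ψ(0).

By definition, ψ is injective when ψ(u) = ψ(v) forces u = v.
We have gcd(114, 122) = 2 > 1. Taking u = 0 and v = 61: ψ(0) = 83 and ψ(61) = 114·61 + 83 = 7037 ≡ 83 (mod 122).
So ψ(0) = ψ(61) while 0 ≠ 61, thus ψ is not injective, hence not bijective.
Since ψ is not bijective, we find the least positive k with ψ(k) = ψ(0): this means 114k ≡ 0 (mod 122), i.e. 122 ∣ 114k. Since gcd(114, 122) = 2, dividing through by 2 this holds exactly when 61 ∣ 57k, and as gcd(57, 61) = 1, exactly when 61 ∣ k.
The smallest positive such k is 61.

61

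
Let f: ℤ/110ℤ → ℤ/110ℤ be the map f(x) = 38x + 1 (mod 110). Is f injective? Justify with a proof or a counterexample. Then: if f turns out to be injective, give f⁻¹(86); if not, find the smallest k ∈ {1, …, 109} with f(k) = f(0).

55

Recall that f is injective when f(a) = f(b) forces a = b.
We have gcd(38, 110) = 2 > 1. Taking a = 0 and b = 55: f(0) = 1 and f(55) = 38·55 + 1 = 2091 ≡ 1 (mod 110).
So f(0) = f(55) while 0 ≠ 55, hence f is not injective.
Since f is not injective, we find the least positive k with f(k) = f(0): this means 38k ≡ 0 (mod 110), i.e. 110 ∣ 38k. Since gcd(38, 110) = 2, dividing through by 2 this holds exactly when 55 ∣ 19k, and as gcd(19, 55) = 1, exactly when 55 ∣ k.
The smallest positive such k is 55.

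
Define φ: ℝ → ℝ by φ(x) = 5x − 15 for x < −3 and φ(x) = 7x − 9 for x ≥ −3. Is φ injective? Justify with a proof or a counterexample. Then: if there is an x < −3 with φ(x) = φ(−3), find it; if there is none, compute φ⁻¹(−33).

Both pieces are strictly increasing (slopes 5 and 7), so each is injective on its own interval.
The left piece maps (−∞, −3) onto (−∞, −30); the right piece maps [−3, ∞) onto [−30, ∞).
These images are disjoint, so no value is attained by both pieces. So φ is injective.
Because the two images are disjoint, no x < −3 has φ(x) = φ(−3), so we compute φ⁻¹(−33): −33 lies in (−∞, −30), so solve 5x − 15 = −33: x = (−33 + 15)/5 = −18/5.

-18/5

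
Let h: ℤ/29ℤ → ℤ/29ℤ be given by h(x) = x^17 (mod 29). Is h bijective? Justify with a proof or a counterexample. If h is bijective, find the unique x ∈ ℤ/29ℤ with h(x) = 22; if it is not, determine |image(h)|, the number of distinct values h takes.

Since 29 is prime, the nonzero elements of ℤ/29ℤ form a cyclic group of order 28.
As gcd(17, 28) = 1, raising to the 17th power is a bijection on this group: if x_1^17 ≡ x_2^17 then (x_1x_2^{−1})^17 = 1, and the only element of order dividing gcd(17, 28) = 1 is 1, so x_1 = x_2.
With h(0) = 0 this makes h injective on all of ℤ/29ℤ, hence bijective (finite equal-size domain and codomain). In particular h is bijective.
Since h is bijective, we find the preimage of 22. The inverse of x ↦ x^17 on (ℤ/29ℤ)^× is x ↦ x^5, because 17·5 = 85 = 3·28 + 1 ≡ 1 (mod 28) and x^{28} = 1 for x ≠ 0 (Fermat). So h⁻¹(22) = 22^5 mod 29.
Repeated squaring mod 29: 22^1 ≡ 22, 22^2 ≡ 22² = 484 ≡ 20, 22^4 ≡ 20² = 400 ≡ 23. Since 5 = 4 + 1, 22^5 ≡ 23·22: 23·22 = 506 ≡ 13. So 22^5 ≡ 13 (mod 29).
Hence h⁻¹(22) = 13.

13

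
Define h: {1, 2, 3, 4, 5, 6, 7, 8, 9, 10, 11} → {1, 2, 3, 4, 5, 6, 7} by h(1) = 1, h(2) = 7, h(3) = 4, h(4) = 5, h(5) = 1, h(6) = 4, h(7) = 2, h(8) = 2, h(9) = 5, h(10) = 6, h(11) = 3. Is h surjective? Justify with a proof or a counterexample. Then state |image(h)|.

Every element of the codomain has a preimage: 1 = h(1), 2 = h(7), 3 = h(11), 4 = h(3), 5 = h(4), 6 = h(10), 7 = h(2).
So h is surjective.
The image of h is {1, 2, 3, 4, 5, 6, 7}, which has 7 elements.

7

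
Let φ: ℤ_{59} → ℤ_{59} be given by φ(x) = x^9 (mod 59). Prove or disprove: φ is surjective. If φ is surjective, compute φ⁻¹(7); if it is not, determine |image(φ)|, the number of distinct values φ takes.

Since 59 is prime, the nonzero elements of ℤ_{59} form a cyclic group of order 58.
As gcd(9, 58) = 1, raising to the 9th power is a bijection on this group: if a^9 ≡ b^9 then (ab^{−1})^9 = 1, and the only element of order dividing gcd(9, 58) = 1 is 1, so a = b.
With φ(0) = 0 this makes φ injective on all of ℤ_{59}, hence bijective (finite equal-size domain and codomain). In particular φ is surjective.
Since φ is surjective, we find the preimage of 7. The inverse of x ↦ x^9 on (ℤ_{59})^× is x ↦ x^13, because 9·13 = 117 = 2·58 + 1 ≡ 1 (mod 58) and x^{58} = 1 for x ≠ 0 (Fermat). So φ⁻¹(7) = 7^13 mod 59.
Repeated squaring mod 59: 7^1 ≡ 7, 7^2 ≡ 7² = 49, 7^4 ≡ 49² = 2401 ≡ 41, 7^8 ≡ 41² = 1681 ≡ 29. Since 13 = 8 + 4 + 1, 7^13 ≡ 29·41·7: 29·41 = 1189 ≡ 9, then 9·7 = 63 ≡ 4. So 7^13 ≡ 4 (mod 59).
Hence φ⁻¹(7) = 4.

4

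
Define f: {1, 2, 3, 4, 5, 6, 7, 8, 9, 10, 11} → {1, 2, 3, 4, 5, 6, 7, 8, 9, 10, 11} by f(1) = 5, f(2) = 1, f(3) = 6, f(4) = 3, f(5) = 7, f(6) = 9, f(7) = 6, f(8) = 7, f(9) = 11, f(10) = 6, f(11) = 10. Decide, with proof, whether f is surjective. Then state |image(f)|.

No element maps to 2, so f is not surjective.
The image of f is {1, 3, 5, 6, 7, 9, 10, 11}, which has 8 elements.

8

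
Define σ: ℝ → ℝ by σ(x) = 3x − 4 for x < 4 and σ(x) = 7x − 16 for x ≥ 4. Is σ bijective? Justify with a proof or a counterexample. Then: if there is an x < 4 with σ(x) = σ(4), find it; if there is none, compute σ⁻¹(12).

4

Both pieces are strictly increasing (slopes 3 and 7), so each is injective on its own interval.
The left piece maps (−∞, 4) onto (−∞, 8); the right piece maps [4, ∞) onto [12, ∞).
The images leave a gap (8 has no preimage), so σ is not surjective, hence not bijective.
Because the two images are disjoint, no x < 4 has σ(x) = σ(4), so we compute σ⁻¹(12): 12 lies in [12, ∞), so solve 7x − 16 = 12: x = (12 + 16)/7 = 4.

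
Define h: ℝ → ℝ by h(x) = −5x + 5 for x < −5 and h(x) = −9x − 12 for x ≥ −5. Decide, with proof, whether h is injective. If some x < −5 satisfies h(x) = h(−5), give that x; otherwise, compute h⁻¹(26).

Both pieces are strictly decreasing (slopes −5 and −9), so each is injective on its own interval.
The left piece maps (−∞, −5) onto (30, ∞); the right piece maps [−5, ∞) onto (−∞, 33].
These images overlap. In particular h(−5) = 33 (right piece), and solving −5x + 5 = 33 on the left piece gives x = −28/5 < −5.
So h(−28/5) = h(−5) with −28/5 ≠ −5, and h is not injective. This x = −28/5 is the requested value below −5.

-28/5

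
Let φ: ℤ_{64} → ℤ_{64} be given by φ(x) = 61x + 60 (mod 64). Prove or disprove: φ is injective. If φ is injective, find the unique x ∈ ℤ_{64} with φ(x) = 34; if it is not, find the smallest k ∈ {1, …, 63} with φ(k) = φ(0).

Recall that φ is injective when φ(u) = φ(v) forces u = v.
If φ(u) = φ(v), then 61u ≡ 61v (mod 64). Because gcd(61, 64) = 1, we may cancel 61 to get u ≡ v (mod 64).
Hence φ is injective.
We now compute 61⁻¹ mod 64 explicitly. Euclid's algorithm: 64 = 1·61 + 3, 61 = 20·3 + 1; back-substituting gives 1 = 21·61 − 20·64, so 61⁻¹ ≡ 21 (mod 64).
Since φ is injective, we compute φ⁻¹(34): solve 61x + 60 ≡ 34 (mod 64), i.e. 61x ≡ 38 (mod 64).
Multiplying by 61⁻¹ = 21 gives x ≡ 21·38 = 798 = 12·64 + 30 ≡ 30 (mod 64).
Check: φ(30) = 61·30 + 60 = 1890 = 29·64 + 34 ≡ 34 (mod 64).

30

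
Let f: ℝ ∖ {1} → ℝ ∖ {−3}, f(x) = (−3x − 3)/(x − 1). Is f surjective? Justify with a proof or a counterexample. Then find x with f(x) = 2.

For any y ≠ −3, solving y(x − 1) = −3x − 3 for x gives a well-defined x ≠ 1. So f is surjective.
Solving f(x) = 2: cross-multiplying gives −3x − 3 = 2(x − 1), which rearranges to −5x = 1, so x = −1/5.

-1/5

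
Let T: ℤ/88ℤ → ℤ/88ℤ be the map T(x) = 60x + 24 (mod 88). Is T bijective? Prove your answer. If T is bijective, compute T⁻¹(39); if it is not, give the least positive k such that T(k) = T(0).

22

Recall: T is injective if T(s) = T(t) implies s = t.
We have gcd(60, 88) = 4 > 1. Taking s = 0 and t = 22: T(0) = 24 and T(22) = 60·22 + 24 = 1344 ≡ 24 (mod 88).
So T(0) = T(22) while 0 ≠ 22, thus T is not injective, hence not bijective.
Since T is not bijective, we find the least positive k with T(k) = T(0): this means 60k ≡ 0 (mod 88), i.e. 88 ∣ 60k. Since gcd(60, 88) = 4, dividing through by 4 this holds exactly when 22 ∣ 15k, and as gcd(15, 22) = 1, exactly when 22 ∣ k.
The smallest positive such k is 22.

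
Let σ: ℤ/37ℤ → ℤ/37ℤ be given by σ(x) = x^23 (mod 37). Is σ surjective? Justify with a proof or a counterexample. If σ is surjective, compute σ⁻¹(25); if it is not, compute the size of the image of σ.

Since 37 is prime, the nonzero elements of ℤ/37ℤ form a cyclic group of order 36.
As gcd(23, 36) = 1, raising to the 23rd power is a bijection on this group: if a^23 ≡ b^23 then (ab^{−1})^23 = 1, and the only element of order dividing gcd(23, 36) = 1 is 1, so a = b.
With σ(0) = 0 this makes σ injective on all of ℤ/37ℤ, hence bijective (finite equal-size domain and codomain). In particular σ is surjective.
Since σ is surjective, we find the preimage of 25. The inverse of x ↦ x^23 on (ℤ/37ℤ)^× is x ↦ x^11, because 23·11 = 253 = 7·36 + 1 ≡ 1 (mod 36) and x^{36} = 1 for x ≠ 0 (Fermat). So σ⁻¹(25) = 25^11 mod 37.
Repeated squaring mod 37: 25^1 ≡ 25, 25^2 ≡ 25² = 625 ≡ 33, 25^4 ≡ 33² = 1089 ≡ 16, 25^8 ≡ 16² = 256 ≡ 34. Since 11 = 8 + 2 + 1, 25^11 ≡ 34·33·25: 34·33 = 1122 ≡ 12, then 12·25 = 300 ≡ 4. So 25^11 ≡ 4 (mod 37).
Hence σ⁻¹(25) = 4.

4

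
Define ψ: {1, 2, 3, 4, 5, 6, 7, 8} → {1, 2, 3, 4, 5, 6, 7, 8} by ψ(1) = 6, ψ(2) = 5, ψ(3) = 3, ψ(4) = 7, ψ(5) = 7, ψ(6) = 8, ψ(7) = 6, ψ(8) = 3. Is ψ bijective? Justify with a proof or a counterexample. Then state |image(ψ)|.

5

ψ(4) = 7 = ψ(5) with 4 ≠ 5, so ψ is not injective, hence not bijective.
The image of ψ is {3, 5, 6, 7, 8}, which has 5 elements.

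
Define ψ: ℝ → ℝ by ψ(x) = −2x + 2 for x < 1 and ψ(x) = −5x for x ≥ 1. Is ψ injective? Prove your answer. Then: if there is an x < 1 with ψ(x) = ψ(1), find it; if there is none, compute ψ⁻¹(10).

Both pieces are strictly decreasing (slopes −2 and −5), so each is injective on its own interval.
The left piece maps (−∞, 1) onto (0, ∞); the right piece maps [1, ∞) onto (−∞, −5].
These images are disjoint, so no value is attained by both pieces. Therefore ψ is injective.
Because the two images are disjoint, no x < 1 has ψ(x) = ψ(1), so we compute ψ⁻¹(10): 10 lies in (0, ∞), so solve −2x + 2 = 10: x = (10 − 2)/(−2) = −4.

-4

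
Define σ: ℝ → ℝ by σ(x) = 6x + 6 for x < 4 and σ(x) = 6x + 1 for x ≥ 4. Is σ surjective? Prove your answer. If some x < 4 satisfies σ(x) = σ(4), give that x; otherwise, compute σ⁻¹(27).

19/6

Both pieces are strictly increasing (slopes 6 and 6), so each is injective on its own interval.
The left piece maps (−∞, 4) onto (−∞, 30); the right piece maps [4, ∞) onto [25, ∞).
The union (−∞, 30) ∪ [25, ∞) covers ℝ, so σ is surjective.
For the follow-up: the images overlap, so an x < 4 with σ(x) = σ(4) exists. σ(4) = 25; solving 6x + 6 = 25 for x < 4 gives x = (25 − 6)/6 = 19/6.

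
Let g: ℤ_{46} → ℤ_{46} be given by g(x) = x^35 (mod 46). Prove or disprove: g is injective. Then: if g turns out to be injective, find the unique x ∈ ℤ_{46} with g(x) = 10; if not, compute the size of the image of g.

Computing x^35 mod 46 for each x (by repeated squaring, reducing mod 46 at every step), the values g(0), g(1), …, g(45) are: 0, 1, 4, 9, 16, 21, 36, 43, 18, 35, 38, 17, 6, 31, 34, 5, 26, 33, 2, 7, 14, 19, 22, 23, 24, 27, 32, 39, 44, 13, 20, 41, 12, 15, 40, 29, 8, 11, 28, 3, 10, 25, 30, 37, 42, 45.
Every element of ℤ_{46} appears exactly once in this list, so g is a bijection, and in particular injective.
Since g is injective, we read off the preimage of 10 from the same table: g(40) = 10, so g⁻¹(10) = 40.

40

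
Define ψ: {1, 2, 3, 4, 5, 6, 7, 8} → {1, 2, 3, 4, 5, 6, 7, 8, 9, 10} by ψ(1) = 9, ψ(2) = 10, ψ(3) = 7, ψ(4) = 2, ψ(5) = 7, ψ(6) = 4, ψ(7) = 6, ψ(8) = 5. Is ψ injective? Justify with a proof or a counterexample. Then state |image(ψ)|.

7

ψ(3) = 7 = ψ(5) with 3 ≠ 5, so ψ is not injective.
The image of ψ is {2, 4, 5, 6, 7, 9, 10}, which has 7 elements.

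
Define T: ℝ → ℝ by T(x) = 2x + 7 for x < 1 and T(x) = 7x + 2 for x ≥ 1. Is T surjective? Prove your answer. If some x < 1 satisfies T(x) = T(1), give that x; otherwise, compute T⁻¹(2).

-5/2

Both pieces are strictly increasing (slopes 2 and 7), so each is injective on its own interval.
The left piece maps (−∞, 1) onto (−∞, 9); the right piece maps [1, ∞) onto [9, ∞).
These images together cover ℝ, so T is surjective.
Because the two images are disjoint, no x < 1 has T(x) = T(1), so we compute T⁻¹(2): 2 lies in (−∞, 9), so solve 2x + 7 = 2: x = (2 − 7)/2 = −5/2.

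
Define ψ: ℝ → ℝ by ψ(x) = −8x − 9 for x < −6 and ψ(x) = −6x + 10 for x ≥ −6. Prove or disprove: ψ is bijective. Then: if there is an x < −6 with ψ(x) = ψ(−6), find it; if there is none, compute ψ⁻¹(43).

Both pieces are strictly decreasing (slopes −8 and −6), so each is injective on its own interval.
The left piece maps (−∞, −6) onto (39, ∞); the right piece maps [−6, ∞) onto (−∞, 46].
These images overlap. In particular ψ(−6) = 46 (right piece), and solving −8x − 9 = 46 on the left piece gives x = −55/8 < −6.
So ψ(−55/8) = ψ(−6) with −55/8 ≠ −6, and ψ is not injective, hence not bijective. This x = −55/8 is the requested value below −6.

-55/8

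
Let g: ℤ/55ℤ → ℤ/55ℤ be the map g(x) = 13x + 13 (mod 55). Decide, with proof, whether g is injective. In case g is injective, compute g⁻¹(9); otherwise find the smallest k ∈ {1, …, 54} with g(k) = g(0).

Suppose g(u) = g(v) in ℤ/55ℤ. Then 13u + 13 ≡ 13v + 13 (mod 55), thus 13(u − v) ≡ 0 (mod 55).
Since gcd(13, 55) = 1, 13 is invertible modulo 55, so u − v ≡ 0 (mod 55), i.e. u = v.
Hence g is injective.
We now compute 13⁻¹ mod 55 explicitly. Euclid's algorithm: 55 = 4·13 + 3, 13 = 4·3 + 1; back-substituting gives 1 = 17·13 − 4·55, so 13⁻¹ ≡ 17 (mod 55).
Since g is injective, we compute g⁻¹(9): solve 13x + 13 ≡ 9 (mod 55), i.e. 13x ≡ 51 (mod 55).
Multiplying by 13⁻¹ = 17 gives x ≡ 17·51 = 867 = 15·55 + 42 ≡ 42 (mod 55).
Check: g(42) = 13·42 + 13 = 559 = 10·55 + 9 ≡ 9 (mod 55).

42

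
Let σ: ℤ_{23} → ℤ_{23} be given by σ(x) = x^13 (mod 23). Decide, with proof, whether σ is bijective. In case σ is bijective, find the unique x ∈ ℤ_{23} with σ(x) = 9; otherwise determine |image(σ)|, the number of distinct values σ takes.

3

Since 23 is prime, the nonzero elements of ℤ_{23} form a cyclic group of order 22.
As gcd(13, 22) = 1, raising to the 13th power is a bijection on this group: if s^13 ≡ t^13 then (st^{−1})^13 = 1, and the only element of order dividing gcd(13, 22) = 1 is 1, so s = t.
With σ(0) = 0 this makes σ injective on all of ℤ_{23}, hence bijective (finite equal-size domain and codomain). In particular σ is bijective.
Since σ is bijective, we find the preimage of 9. The inverse of x ↦ x^13 on (ℤ_{23})^× is x ↦ x^17, because 13·17 = 221 = 10·22 + 1 ≡ 1 (mod 22) and x^{22} = 1 for x ≠ 0 (Fermat). So σ⁻¹(9) = 9^17 mod 23.
Repeated squaring mod 23: 9^1 ≡ 9, 9^2 ≡ 9² = 81 ≡ 12, 9^4 ≡ 12² = 144 ≡ 6, 9^8 ≡ 6² = 36 ≡ 13, 9^16 ≡ 13² = 169 ≡ 8. Since 17 = 16 + 1, 9^17 ≡ 8·9: 8·9 = 72 ≡ 3. So 9^17 ≡ 3 (mod 23).
Hence σ⁻¹(9) = 3.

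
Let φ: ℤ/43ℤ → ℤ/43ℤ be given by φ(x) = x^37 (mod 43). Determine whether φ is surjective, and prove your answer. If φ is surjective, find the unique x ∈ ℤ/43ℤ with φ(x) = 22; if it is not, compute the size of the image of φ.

Since 43 is prime, the nonzero elements of ℤ/43ℤ form a cyclic group of order 42.
As gcd(37, 42) = 1, raising to the 37th power is a bijection on this group: if s^37 ≡ t^37 then (st^{−1})^37 = 1, and the only element of order dividing gcd(37, 42) = 1 is 1, so s = t.
With φ(0) = 0 this makes φ injective on all of ℤ/43ℤ, hence bijective (finite equal-size domain and codomain). In particular φ is surjective.
Since φ is surjective, we find the preimage of 22. The inverse of x ↦ x^37 on (ℤ/43ℤ)^× is x ↦ x^25, because 37·25 = 925 = 22·42 + 1 ≡ 1 (mod 42) and x^{42} = 1 for x ≠ 0 (Fermat). So φ⁻¹(22) = 22^25 mod 43.
Repeated squaring mod 43: 22^1 ≡ 22, 22^2 ≡ 22² = 484 ≡ 11, 22^4 ≡ 11² = 121 ≡ 35, 22^8 ≡ 35² = 1225 ≡ 21, 22^16 ≡ 21² = 441 ≡ 11. Since 25 = 16 + 8 + 1, 22^25 ≡ 11·21·22: 11·21 = 231 ≡ 16, then 16·22 = 352 ≡ 8. So 22^25 ≡ 8 (mod 43).
Hence φ⁻¹(22) = 8.

8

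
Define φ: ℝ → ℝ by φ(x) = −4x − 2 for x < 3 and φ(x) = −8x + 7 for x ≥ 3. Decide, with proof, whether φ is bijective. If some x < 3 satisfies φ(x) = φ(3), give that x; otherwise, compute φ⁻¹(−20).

27/8

Both pieces are strictly decreasing (slopes −4 and −8), so each is injective on its own interval.
The left piece maps (−∞, 3) onto (−14, ∞); the right piece maps [3, ∞) onto (−∞, −17].
The images leave a gap (−14 has no preimage), so φ is not surjective, hence not bijective.
Because the two images are disjoint, no x < 3 has φ(x) = φ(3), so we compute φ⁻¹(−20): −20 lies in (−∞, −17], so solve −8x + 7 = −20: x = (−20 − 7)/(−8) = 27/8.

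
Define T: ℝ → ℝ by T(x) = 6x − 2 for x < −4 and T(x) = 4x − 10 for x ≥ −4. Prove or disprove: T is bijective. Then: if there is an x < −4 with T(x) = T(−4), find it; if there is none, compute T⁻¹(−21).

Both pieces are strictly increasing (slopes 6 and 4), so each is injective on its own interval.
The left piece maps (−∞, −4) onto (−∞, −26); the right piece maps [−4, ∞) onto [−26, ∞).
Since −26 = −26, the images partition ℝ: T is injective and surjective, hence bijective.
Because the two images are disjoint, no x < −4 has T(x) = T(−4), so we compute T⁻¹(−21): −21 lies in [−26, ∞), so solve 4x − 10 = −21: x = (−21 + 10)/4 = −11/4.

-11/4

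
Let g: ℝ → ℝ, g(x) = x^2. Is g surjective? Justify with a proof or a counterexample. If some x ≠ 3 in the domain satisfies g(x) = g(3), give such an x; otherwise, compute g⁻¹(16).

Since 2 is even, x^2 ≥ 0 for all x ∈ ℝ, so −1 ∈ ℝ has no preimage. So g is not surjective.
For the follow-up, such an x exists: taking x = −3 ∈ ℝ gives g(−3) = 9 = g(3) with −3 ≠ 3.

-3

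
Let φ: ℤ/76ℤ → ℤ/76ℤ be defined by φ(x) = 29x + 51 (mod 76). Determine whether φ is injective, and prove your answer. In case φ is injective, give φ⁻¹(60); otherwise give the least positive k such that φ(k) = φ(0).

37

If φ(u) = φ(v), then 29u ≡ 29v (mod 76). Because gcd(29, 76) = 1, we may cancel 29 to get u ≡ v (mod 76).
So φ is injective.
We now compute 29⁻¹ mod 76 explicitly. Euclid's algorithm: 76 = 2·29 + 18, 29 = 1·18 + 11, 18 = 1·11 + 7, 11 = 1·7 + 4, 7 = 1·4 + 3, 4 = 1·3 + 1; back-substituting gives 1 = 21·29 − 8·76, so 29⁻¹ ≡ 21 (mod 76).
Since φ is injective, we find φ⁻¹(60): we need 29x ≡ 60 − 51 ≡ 9 (mod 76). Using 29⁻¹ = 21: x ≡ 21·9 = 189 = 2·76 + 37, so x = 37.
Check: φ(37) = 29·37 + 51 = 1124 = 14·76 + 60 ≡ 60 (mod 76).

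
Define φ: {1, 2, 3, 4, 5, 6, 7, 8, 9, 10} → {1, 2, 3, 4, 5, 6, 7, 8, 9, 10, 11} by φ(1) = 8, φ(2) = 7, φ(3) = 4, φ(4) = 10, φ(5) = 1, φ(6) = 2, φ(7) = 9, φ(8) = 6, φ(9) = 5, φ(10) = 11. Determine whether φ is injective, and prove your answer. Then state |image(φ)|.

10

The values φ(1), …, φ(10) are 8, 7, 4, 10, 1, 2, 9, 6, 5, 11 — all distinct.
So φ(u) = φ(v) only when u = v, and φ is injective.
The image of φ is {1, 2, 4, 5, 6, 7, 8, 9, 10, 11}, which has 10 elements.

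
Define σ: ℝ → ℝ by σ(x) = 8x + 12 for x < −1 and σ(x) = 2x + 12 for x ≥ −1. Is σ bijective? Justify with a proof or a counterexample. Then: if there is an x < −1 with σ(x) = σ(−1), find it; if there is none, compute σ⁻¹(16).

2

Both pieces are strictly increasing (slopes 8 and 2), so each is injective on its own interval.
The left piece maps (−∞, −1) onto (−∞, 4); the right piece maps [−1, ∞) onto [10, ∞).
The images leave a gap (4 has no preimage), so σ is not surjective, hence not bijective.
Because the two images are disjoint, no x < −1 has σ(x) = σ(−1), so we compute σ⁻¹(16): 16 lies in [10, ∞), so solve 2x + 12 = 16: x = (16 − 12)/2 = 2.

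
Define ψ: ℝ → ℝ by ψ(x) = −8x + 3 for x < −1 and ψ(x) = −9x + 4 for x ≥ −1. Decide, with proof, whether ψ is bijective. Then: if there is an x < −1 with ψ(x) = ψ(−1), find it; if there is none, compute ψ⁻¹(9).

-5/4

Both pieces are strictly decreasing (slopes −8 and −9), so each is injective on its own interval.
The left piece maps (−∞, −1) onto (11, ∞); the right piece maps [−1, ∞) onto (−∞, 13].
These images overlap. In particular ψ(−1) = 13 (right piece), and solving −8x + 3 = 13 on the left piece gives x = −5/4 < −1.
So ψ(−5/4) = ψ(−1) with −5/4 ≠ −1, and ψ is not injective, hence not bijective. This x = −5/4 is the requested value below −1.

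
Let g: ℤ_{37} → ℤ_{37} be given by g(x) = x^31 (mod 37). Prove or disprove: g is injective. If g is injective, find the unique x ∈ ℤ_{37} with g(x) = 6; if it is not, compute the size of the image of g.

Since 37 is prime, the nonzero elements of ℤ_{37} form a cyclic group of order 36.
As gcd(31, 36) = 1, raising to the 31st power is a bijection on this group: if a^31 ≡ b^31 then (ab^{−1})^31 = 1, and the only element of order dividing gcd(31, 36) = 1 is 1, so a = b.
With g(0) = 0 this makes g injective on all of ℤ_{37}, hence bijective (finite equal-size domain and codomain). In particular g is injective.
Since g is injective, we find the preimage of 6. The inverse of x ↦ x^31 on (ℤ_{37})^× is x ↦ x^7, because 31·7 = 217 = 6·36 + 1 ≡ 1 (mod 36) and x^{36} = 1 for x ≠ 0 (Fermat). So g⁻¹(6) = 6^7 mod 37.
Repeated squaring mod 37: 6^1 ≡ 6, 6^2 ≡ 6² = 36, 6^4 ≡ 36² = 1296 ≡ 1. Since 7 = 4 + 2 + 1, 6^7 ≡ 1·36·6: 1·36 = 36, then 36·6 = 216 ≡ 31. So 6^7 ≡ 31 (mod 37).
Hence g⁻¹(6) = 31.

31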